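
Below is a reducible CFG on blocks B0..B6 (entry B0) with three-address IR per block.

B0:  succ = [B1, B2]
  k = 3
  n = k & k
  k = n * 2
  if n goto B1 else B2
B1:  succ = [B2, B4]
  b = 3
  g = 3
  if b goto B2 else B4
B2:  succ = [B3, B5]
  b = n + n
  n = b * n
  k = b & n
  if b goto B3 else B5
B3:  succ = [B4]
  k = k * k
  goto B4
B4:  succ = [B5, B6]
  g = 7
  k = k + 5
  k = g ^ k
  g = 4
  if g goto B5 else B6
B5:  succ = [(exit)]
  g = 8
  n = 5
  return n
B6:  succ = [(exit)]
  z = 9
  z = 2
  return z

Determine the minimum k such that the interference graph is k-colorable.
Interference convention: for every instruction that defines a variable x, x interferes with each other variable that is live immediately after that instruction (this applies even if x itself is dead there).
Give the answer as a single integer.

def/use:
  B0 def {k,n} use ∅
  B1 def {b,g} use ∅
  B2 def {b,k,n} use {n}
  B3 def {k} use {k}
  B4 def {g,k} use {k}
  B5 def {g,n} use ∅
  B6 def {z} use ∅

Liveness:
  B0 li=∅ lo={k,n}
  B1 li={k,n} lo={k,n}
  B2 li={n} lo={k}
  B3 li={k} lo={k}
  B4 li={k} lo=∅
  B5 li=∅ lo=∅
  B6 li=∅ lo=∅

Conflict graph:
  b↔{g,k,n}
  g↔{b,k,n}
  k↔{b,g,n}
  n↔{b,g,k}
  z↔∅

Chromatic number:
  clique {b,g,k,n} ⇒ need ≥ 4
  4-colouring: c0={b,z}  c1={g}  c2={k}  c3={n}
  χ = 4

Answer: 4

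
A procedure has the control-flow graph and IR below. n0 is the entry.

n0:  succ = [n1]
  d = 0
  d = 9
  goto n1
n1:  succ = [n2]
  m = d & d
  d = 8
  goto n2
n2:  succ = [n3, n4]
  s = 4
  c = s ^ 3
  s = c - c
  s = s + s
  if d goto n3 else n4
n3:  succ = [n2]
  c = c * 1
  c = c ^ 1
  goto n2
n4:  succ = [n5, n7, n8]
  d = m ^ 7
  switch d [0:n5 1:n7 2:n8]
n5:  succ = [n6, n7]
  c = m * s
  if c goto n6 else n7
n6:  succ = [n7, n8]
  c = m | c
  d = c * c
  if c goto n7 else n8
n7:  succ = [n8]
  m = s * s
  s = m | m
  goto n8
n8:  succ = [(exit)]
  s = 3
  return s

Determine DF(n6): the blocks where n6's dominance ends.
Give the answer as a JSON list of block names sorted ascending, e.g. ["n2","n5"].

idom tree: n1←n0 n2←n1 n3←n2 n4←n2 n5←n4 n6←n5 n7←n4 n8←n4
Join-block Dom:
  n2: preds {n1,n3}: {n0,n1} ∩ {n0,n1,n2,n3} = {n0,n1}; idom=n1
  n7: preds {n4,n5,n6}: {n0,n1,n2,n4} ∩ {n0,n1,n2,n4,n5} ∩ {n0,n1,n2,n4,n5,n6} = {n0,n1,n2,n4}; idom=n4
  n8: preds {n4,n6,n7}: {n0,n1,n2,n4} ∩ {n0,n1,n2,n4,n5,n6} ∩ {n0,n1,n2,n4,n7} = {n0,n1,n2,n4}; idom=n4

DF walk-up:
  n2←n1: walk · to n1
  n2←n3: walk n3→n2 to n1
  n7←n4: walk · to n4
  n7←n5: walk n5 to n4
  n7←n6: walk n6→n5 to n4
  n8←n4: walk · to n4
  n8←n6: walk n6→n5 to n4
  n8←n7: walk n7 to n4
  n0 → ∅
  n1 → ∅
  n2 → {n2}
  n3 → {n2}
  n4 → ∅
  n5 → {n7,n8}
  n6 → {n7,n8}
  n7 → {n8}
  n8 → ∅

DF(n6) = ["n7", "n8"]

Answer: ["n7", "n8"]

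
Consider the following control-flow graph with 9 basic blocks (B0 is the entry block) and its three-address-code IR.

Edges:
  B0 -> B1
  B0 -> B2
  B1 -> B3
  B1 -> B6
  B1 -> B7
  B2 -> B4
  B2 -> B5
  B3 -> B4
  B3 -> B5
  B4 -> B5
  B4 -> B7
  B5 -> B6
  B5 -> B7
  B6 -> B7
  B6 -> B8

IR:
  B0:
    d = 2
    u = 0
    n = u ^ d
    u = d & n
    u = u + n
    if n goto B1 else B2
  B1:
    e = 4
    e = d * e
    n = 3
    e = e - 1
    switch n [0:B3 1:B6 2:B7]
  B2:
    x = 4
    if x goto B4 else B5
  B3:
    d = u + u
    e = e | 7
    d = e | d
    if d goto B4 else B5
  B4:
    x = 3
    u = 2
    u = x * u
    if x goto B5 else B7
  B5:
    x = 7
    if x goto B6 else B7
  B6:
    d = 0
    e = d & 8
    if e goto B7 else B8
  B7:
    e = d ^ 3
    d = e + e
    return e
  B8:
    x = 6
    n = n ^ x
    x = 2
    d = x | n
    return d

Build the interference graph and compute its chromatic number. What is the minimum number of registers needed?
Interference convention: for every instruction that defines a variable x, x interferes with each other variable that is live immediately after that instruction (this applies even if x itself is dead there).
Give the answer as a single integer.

Block summaries:
  B0: {d,n,u} / ∅
  B1: {e,n} / {d}
  B2: {x} / ∅
  B3: {d,e} / {e,u}
  B4: {u,x} / ∅
  B5: {x} / ∅
  B6: {d,e} / ∅
  B7: {d,e} / {d}
  B8: {d,n,x} / {n}

Liveness:
  B0 li=∅ lo={d,n,u}
  B1 li={d,u} lo={d,e,n,u}
  B2 li={d,n} lo={d,n}
  B3 li={e,n,u} lo={d,n}
  B4 li={d,n} lo={d,n}
  B5 li={d,n} lo={d,n}
  B6 li={n} lo={d,n}
  B7 li={d} lo=∅
  B8 li={n} lo=∅

Interfere edges:
  d↔{e,n,u,x}
  e↔{d,n,u}
  n↔{d,e,u,x}
  u↔{d,e,n,x}
  x↔{d,n,u}

Colouring:
  lower bound: {d,e,n,u} mutually conflict ⇒ χ ≥ 4
  assign d→c0 e→c3 n→c1 u→c2 x→c3 — no edge inside a register ⇒ χ ≤ 4
  χ = 4

Answer: 4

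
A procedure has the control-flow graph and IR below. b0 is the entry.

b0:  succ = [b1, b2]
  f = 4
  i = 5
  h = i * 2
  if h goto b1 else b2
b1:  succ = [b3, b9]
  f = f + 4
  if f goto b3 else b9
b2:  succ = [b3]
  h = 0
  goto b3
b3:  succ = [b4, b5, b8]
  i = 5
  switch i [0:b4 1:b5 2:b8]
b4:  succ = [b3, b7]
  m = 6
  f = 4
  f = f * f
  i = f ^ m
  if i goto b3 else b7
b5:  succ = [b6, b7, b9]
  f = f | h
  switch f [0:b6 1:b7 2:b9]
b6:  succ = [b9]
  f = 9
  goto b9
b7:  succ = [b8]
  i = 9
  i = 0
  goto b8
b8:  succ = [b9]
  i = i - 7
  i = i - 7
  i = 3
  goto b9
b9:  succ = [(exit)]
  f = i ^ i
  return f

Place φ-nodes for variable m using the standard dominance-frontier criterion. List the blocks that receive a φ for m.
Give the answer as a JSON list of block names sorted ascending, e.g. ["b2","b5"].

Answer: ["b3", "b7", "b8", "b9"]

Working:
idom tree: b1←b0 b2←b0 b3←b0 b4←b3 b5←b3 b6←b5 b7←b3 b8←b3 b9←b0
Dom∩ at merges:
  b3: preds {b1,b2,b4}: {b0,b1} ∩ {b0,b2} ∩ {b0,b3,b4} = {b0}; idom=b0
  b7: preds {b4,b5}: {b0,b3,b4} ∩ {b0,b3,b5} = {b0,b3}; idom=b3
  b8: preds {b3,b7}: {b0,b3} ∩ {b0,b3,b7} = {b0,b3}; idom=b3
  b9: preds {b1,b5,b6,b8}: {b0,b1} ∩ {b0,b3,b5} ∩ {b0,b3,b5,b6} ∩ {b0,b3,b8} = {b0}; idom=b0

DF walk-up:
  join b3 pred b1: b1 stop@b0
  join b3 pred b2: b2 stop@b0
  join b3 pred b4: b4→b3 stop@b0
  join b7 pred b4: b4 stop@b3
  join b7 pred b5: b5 stop@b3
  join b8 pred b3: · stop@b3
  join b8 pred b7: b7 stop@b3
  join b9 pred b1: b1 stop@b0
  join b9 pred b5: b5→b3 stop@b0
  join b9 pred b6: b6→b5→b3 stop@b0
  join b9 pred b8: b8→b3 stop@b0
  DF(b0)=∅
  DF(b1)={b3,b9}
  DF(b2)={b3}
  DF(b3)={b3,b9}
  DF(b4)={b3,b7}
  DF(b5)={b7,b9}
  DF(b6)={b9}
  DF(b7)={b8}
  DF(b8)={b9}
  DF(b9)=∅

φ for m: defs {b4}
  DF⁺ = {b3,b7,b8,b9}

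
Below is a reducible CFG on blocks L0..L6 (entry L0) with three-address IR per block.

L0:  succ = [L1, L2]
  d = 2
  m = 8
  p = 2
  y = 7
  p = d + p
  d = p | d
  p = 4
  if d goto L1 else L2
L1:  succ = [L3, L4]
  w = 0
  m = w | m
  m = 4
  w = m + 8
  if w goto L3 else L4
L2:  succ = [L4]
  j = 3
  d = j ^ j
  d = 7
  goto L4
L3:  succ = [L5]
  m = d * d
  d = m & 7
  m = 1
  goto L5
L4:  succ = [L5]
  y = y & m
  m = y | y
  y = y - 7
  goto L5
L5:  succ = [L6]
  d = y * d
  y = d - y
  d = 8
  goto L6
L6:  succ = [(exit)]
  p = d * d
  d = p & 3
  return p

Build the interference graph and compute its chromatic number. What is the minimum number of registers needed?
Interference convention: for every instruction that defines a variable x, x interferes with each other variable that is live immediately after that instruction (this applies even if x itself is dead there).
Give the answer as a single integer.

Answer: 4

Analysis:
Per-block:
  L0: def={d,m,p,y} ue=∅
  L1: def={m,w} ue={m}
  L2: def={d,j} ue=∅
  L3: def={d,m} ue={d}
  L4: def={m,y} ue={m,y}
  L5: def={d,y} ue={d,y}
  L6: def={d,p} ue={d}

Backward fixpoint:
  L0: in=∅ out={d,m,y}
  L1: in={d,m,y} out={d,m,y}
  L2: in={m,y} out={d,m,y}
  L3: in={d,y} out={d,y}
  L4: in={d,m,y} out={d,y}
  L5: in={d,y} out={d}
  L6: in={d} out=∅

Interfere edges:
  d↔{m,p,w,y}
  j↔{m,y}
  m↔{d,j,p,w,y}
  p↔{d,m,y}
  w↔{d,m,y}
  y↔{d,j,m,p,w}

Colouring:
  lower bound: {d,m,p,y} mutually conflict ⇒ χ ≥ 4
  assign d→c2 j→c2 m→c0 p→c3 w→c3 y→c1 — no edge inside a register ⇒ χ ≤ 4
  χ = 4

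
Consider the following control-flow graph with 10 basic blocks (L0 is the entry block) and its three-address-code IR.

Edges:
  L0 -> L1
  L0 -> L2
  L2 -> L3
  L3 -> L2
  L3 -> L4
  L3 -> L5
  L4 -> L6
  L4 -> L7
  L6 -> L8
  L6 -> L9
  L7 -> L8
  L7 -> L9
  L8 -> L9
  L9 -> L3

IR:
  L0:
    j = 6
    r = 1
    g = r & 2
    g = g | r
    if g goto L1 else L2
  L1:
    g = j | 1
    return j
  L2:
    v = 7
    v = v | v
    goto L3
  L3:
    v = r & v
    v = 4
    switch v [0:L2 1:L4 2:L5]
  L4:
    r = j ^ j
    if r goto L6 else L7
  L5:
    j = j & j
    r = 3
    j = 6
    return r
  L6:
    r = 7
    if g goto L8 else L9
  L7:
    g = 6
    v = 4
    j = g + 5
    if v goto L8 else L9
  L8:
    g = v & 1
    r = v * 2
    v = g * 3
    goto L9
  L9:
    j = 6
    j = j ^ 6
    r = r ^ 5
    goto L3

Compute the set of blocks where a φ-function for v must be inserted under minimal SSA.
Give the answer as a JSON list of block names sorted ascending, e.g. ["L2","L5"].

Answer: ["L2", "L3", "L8", "L9"]

Working:
idom tree: L1←L0 L2←L0 L3←L2 L4←L3 L5←L3 L6←L4 L7←L4 L8←L4 L9←L4
Dom∩ at merges:
  L2: preds {L0,L3}: {L0} ∩ {L0,L2,L3} = {L0}; idom=L0
  L3: preds {L2,L9}: {L0,L2} ∩ {L0,L2,L3,L4,L9} = {L0,L2}; idom=L2
  L8: preds {L6,L7}: {L0,L2,L3,L4,L6} ∩ {L0,L2,L3,L4,L7} = {L0,L2,L3,L4}; idom=L4
  L9: preds {L6,L7,L8}: {L0,L2,L3,L4,L6} ∩ {L0,L2,L3,L4,L7} ∩ {L0,L2,L3,L4,L8} = {L0,L2,L3,L4}; idom=L4

Frontier:
  join L2 pred L0: · stop@L0
  join L2 pred L3: L3→L2 stop@L0
  join L3 pred L2: · stop@L2
  join L3 pred L9: L9→L4→L3 stop@L2
  join L8 pred L6: L6 stop@L4
  join L8 pred L7: L7 stop@L4
  join L9 pred L6: L6 stop@L4
  join L9 pred L7: L7 stop@L4
  join L9 pred L8: L8 stop@L4
  L0: DF=∅
  L1: DF=∅
  L2: DF={L2}
  L3: DF={L2,L3}
  L4: DF={L3}
  L5: DF=∅
  L6: DF={L8,L9}
  L7: DF={L8,L9}
  L8: DF={L9}
  L9: DF={L3}

φ for v: defs {L2,L3,L7,L8}
  DF⁺ = {L2,L3,L8,L9}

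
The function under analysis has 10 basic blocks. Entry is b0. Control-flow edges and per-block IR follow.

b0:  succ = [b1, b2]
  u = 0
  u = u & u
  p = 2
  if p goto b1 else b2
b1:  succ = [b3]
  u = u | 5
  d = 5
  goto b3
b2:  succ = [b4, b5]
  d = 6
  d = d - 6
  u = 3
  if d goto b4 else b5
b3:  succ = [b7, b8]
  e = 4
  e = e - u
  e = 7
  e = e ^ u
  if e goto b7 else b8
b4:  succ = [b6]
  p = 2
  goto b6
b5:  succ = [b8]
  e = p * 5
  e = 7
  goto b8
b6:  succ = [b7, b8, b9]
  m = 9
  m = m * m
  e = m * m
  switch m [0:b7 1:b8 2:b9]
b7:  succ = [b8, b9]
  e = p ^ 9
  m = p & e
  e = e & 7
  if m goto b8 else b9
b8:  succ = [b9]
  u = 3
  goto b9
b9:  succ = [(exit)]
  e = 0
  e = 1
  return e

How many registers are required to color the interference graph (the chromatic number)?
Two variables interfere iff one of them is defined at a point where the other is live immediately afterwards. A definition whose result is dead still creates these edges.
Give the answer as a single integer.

Per-block:
  b0 def {p,u} use ∅
  b1 def {d,u} use {u}
  b2 def {d,u} use ∅
  b3 def {e} use {u}
  b4 def {p} use ∅
  b5 def {e} use {p}
  b6 def {e,m} use ∅
  b7 def {e,m} use {p}
  b8 def {u} use ∅
  b9 def {e} use ∅

Live sets:
  b0 li=∅ lo={p,u}
  b1 li={p,u} lo={p,u}
  b2 li={p} lo={p}
  b3 li={p,u} lo={p}
  b4 li=∅ lo={p}
  b5 li={p} lo=∅
  b6 li={p} lo={p}
  b7 li={p} lo=∅
  b8 li=∅ lo=∅
  b9 li=∅ lo=∅

Interference:
  d — {p,u}
  e — {m,p,u}
  m — {e,p}
  p — {d,e,m,u}
  u — {d,e,p}

Registers:
  {d,p,u} pairwise interfere (3-clique) ⇒ χ ≥ 3
  assign d→R1 e→R1 m→R2 p→R0 u→R2 — no edge inside a register ⇒ χ ≤ 3
  χ = 3

Answer: 3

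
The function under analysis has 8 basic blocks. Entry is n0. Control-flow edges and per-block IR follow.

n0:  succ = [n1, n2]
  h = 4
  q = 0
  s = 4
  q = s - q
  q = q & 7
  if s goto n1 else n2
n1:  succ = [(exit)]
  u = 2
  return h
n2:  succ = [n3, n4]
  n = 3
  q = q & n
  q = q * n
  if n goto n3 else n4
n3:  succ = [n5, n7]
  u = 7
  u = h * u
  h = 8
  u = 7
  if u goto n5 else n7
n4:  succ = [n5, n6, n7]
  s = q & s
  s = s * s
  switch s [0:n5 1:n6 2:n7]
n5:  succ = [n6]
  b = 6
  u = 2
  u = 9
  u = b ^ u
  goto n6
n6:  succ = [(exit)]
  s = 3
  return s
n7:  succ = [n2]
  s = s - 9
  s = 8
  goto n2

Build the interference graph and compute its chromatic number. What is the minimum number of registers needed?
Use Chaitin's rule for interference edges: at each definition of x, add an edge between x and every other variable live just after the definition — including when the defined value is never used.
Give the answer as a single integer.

Per-block:
  n0 def {h,q,s} use ∅
  n1 def {u} use {h}
  n2 def {n,q} use {q}
  n3 def {h,u} use {h}
  n4 def {s} use {q,s}
  n5 def {b,u} use ∅
  n6 def {s} use ∅
  n7 def {s} use {s}

Live sets:
  n0 li=∅ lo={h,q,s}
  n1 li={h} lo=∅
  n2 li={h,q,s} lo={h,q,s}
  n3 li={h,q,s} lo={h,q,s}
  n4 li={h,q,s} lo={h,q,s}
  n5 li=∅ lo=∅
  n6 li=∅ lo=∅
  n7 li={h,q,s} lo={h,q,s}

Interfere edges:
  b: {u}
  h: {n,q,s,u}
  n: {h,q,s}
  q: {h,n,s,u}
  s: {h,n,q,u}
  u: {b,h,q,s}

Registers:
  clique {h,n,q,s} ⇒ need ≥ 4
  assign b→c0 h→c0 n→c3 q→c1 s→c2 u→c3 — no edge inside a register ⇒ χ ≤ 4
  χ = 4

Answer: 4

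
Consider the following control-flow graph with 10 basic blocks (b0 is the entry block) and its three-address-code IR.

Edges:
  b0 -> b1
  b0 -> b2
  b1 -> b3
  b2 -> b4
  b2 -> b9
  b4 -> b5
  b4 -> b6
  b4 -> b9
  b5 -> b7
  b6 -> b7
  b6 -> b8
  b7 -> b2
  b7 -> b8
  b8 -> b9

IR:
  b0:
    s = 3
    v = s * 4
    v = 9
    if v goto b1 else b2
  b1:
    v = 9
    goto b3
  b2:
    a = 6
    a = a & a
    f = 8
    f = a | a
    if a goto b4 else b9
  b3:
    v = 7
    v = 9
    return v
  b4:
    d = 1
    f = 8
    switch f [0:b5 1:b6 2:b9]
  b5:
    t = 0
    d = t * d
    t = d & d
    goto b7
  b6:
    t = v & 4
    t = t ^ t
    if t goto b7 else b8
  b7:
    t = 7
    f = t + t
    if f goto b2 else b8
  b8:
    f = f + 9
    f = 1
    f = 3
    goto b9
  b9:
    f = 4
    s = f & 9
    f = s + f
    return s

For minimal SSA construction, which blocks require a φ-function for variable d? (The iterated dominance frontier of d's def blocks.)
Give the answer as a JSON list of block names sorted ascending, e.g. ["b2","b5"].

Answer: ["b2", "b7", "b8", "b9"]

Working:
idom tree: b1←b0 b2←b0 b3←b1 b4←b2 b5←b4 b6←b4 b7←b4 b8←b4 b9←b2
Dom at joins:
  b2: preds {b0,b7}: {b0} ∩ {b0,b2,b4,b7} = {b0}; idom=b0
  b7: preds {b5,b6}: {b0,b2,b4,b5} ∩ {b0,b2,b4,b6} = {b0,b2,b4}; idom=b4
  b8: preds {b6,b7}: {b0,b2,b4,b6} ∩ {b0,b2,b4,b7} = {b0,b2,b4}; idom=b4
  b9: preds {b2,b4,b8}: {b0,b2} ∩ {b0,b2,b4} ∩ {b0,b2,b4,b8} = {b0,b2}; idom=b2

Frontier:
  join b2 pred b0: · stop@b0
  join b2 pred b7: b7→b4→b2 stop@b0
  join b7 pred b5: b5 stop@b4
  join b7 pred b6: b6 stop@b4
  join b8 pred b6: b6 stop@b4
  join b8 pred b7: b7 stop@b4
  join b9 pred b2: · stop@b2
  join b9 pred b4: b4 stop@b2
  join b9 pred b8: b8→b4 stop@b2
  b0 → ∅
  b1 → ∅
  b2 → {b2}
  b3 → ∅
  b4 → {b2,b9}
  b5 → {b7}
  b6 → {b7,b8}
  b7 → {b2,b8}
  b8 → {b9}
  b9 → ∅

φ for d: defs {b4,b5}
  DF⁺ = {b2,b7,b8,b9}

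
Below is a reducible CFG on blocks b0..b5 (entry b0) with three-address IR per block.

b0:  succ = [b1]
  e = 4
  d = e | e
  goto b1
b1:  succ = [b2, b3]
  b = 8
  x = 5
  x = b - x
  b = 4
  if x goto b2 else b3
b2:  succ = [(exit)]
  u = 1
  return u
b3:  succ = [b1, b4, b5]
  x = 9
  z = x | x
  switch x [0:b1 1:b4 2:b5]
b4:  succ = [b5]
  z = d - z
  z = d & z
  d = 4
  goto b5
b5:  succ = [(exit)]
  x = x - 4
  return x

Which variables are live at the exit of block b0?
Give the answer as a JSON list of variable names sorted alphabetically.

Answer: ["d"]

Working:
Block summaries:
  b0: {d,e} / ∅
  b1: {b,x} / ∅
  b2: {u} / ∅
  b3: {x,z} / ∅
  b4: {d,z} / {d,z}
  b5: {x} / {x}

Liveness:
  b0 li=∅ lo={d}
  b1 li={d} lo={d}
  b2 li=∅ lo=∅
  b3 li={d} lo={d,x,z}
  b4 li={d,x,z} lo={x}
  b5 li={x} lo=∅

live-out(b0) = ["d"]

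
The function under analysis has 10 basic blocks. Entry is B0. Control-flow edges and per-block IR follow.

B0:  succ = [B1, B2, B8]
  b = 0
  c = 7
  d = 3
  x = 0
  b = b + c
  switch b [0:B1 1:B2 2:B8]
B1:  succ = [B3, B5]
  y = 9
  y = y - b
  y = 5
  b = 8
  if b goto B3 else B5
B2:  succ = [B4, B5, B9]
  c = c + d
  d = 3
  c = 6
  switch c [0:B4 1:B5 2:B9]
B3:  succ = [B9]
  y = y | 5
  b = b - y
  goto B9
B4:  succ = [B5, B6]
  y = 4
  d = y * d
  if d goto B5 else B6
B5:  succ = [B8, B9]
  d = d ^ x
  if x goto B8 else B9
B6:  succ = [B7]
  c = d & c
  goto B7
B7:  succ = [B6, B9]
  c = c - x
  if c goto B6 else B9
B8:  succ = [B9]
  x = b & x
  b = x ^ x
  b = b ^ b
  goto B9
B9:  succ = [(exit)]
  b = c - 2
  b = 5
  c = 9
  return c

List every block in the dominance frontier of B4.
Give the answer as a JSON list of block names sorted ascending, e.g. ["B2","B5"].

idom tree: B1←B0 B2←B0 B3←B1 B4←B2 B5←B0 B6←B4 B7←B6 B8←B0 B9←B0
Dom at joins:
  B5: preds {B1,B2,B4}: {B0,B1} ∩ {B0,B2} ∩ {B0,B2,B4} = {B0}; idom=B0
  B6: preds {B4,B7}: {B0,B2,B4} ∩ {B0,B2,B4,B6,B7} = {B0,B2,B4}; idom=B4
  B8: preds {B0,B5}: {B0} ∩ {B0,B5} = {B0}; idom=B0
  B9: preds {B2,B3,B5,B7,B8}: {B0,B2} ∩ {B0,B1,B3} ∩ {B0,B5} ∩ {B0,B2,B4,B6,B7} ∩ {B0,B8} = {B0}; idom=B0

DF walk-up:
  join B5 pred B1: B1 stop@B0
  join B5 pred B2: B2 stop@B0
  join B5 pred B4: B4→B2 stop@B0
  join B6 pred B4: · stop@B4
  join B6 pred B7: B7→B6 stop@B4
  join B8 pred B0: · stop@B0
  join B8 pred B5: B5 stop@B0
  join B9 pred B2: B2 stop@B0
  join B9 pred B3: B3→B1 stop@B0
  join B9 pred B5: B5 stop@B0
  join B9 pred B7: B7→B6→B4→B2 stop@B0
  join B9 pred B8: B8 stop@B0
  B0: DF=∅
  B1: DF={B5,B9}
  B2: DF={B5,B9}
  B3: DF={B9}
  B4: DF={B5,B9}
  B5: DF={B8,B9}
  B6: DF={B6,B9}
  B7: DF={B6,B9}
  B8: DF={B9}
  B9: DF=∅

DF(B4) = ["B5", "B9"]

Answer: ["B5", "B9"]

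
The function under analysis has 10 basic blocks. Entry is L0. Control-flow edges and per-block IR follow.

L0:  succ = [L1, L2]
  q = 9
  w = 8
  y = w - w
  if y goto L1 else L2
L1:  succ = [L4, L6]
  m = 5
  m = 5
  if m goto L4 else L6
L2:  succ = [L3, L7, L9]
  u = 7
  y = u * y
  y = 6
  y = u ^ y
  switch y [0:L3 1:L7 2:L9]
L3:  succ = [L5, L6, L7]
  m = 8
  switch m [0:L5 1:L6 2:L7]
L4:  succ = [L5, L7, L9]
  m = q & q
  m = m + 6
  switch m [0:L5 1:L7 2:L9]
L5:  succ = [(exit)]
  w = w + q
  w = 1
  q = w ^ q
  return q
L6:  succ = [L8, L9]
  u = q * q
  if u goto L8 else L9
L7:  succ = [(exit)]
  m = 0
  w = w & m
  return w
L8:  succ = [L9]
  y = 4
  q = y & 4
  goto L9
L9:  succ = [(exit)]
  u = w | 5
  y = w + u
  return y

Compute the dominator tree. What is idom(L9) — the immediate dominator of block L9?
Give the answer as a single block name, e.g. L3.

idom tree: L1←L0 L2←L0 L3←L2 L4←L1 L5←L0 L6←L0 L7←L0 L8←L6 L9←L0
Join-block Dom:
  L5: preds {L3,L4}: {L0,L2,L3} ∩ {L0,L1,L4} = {L0}; idom=L0
  L6: preds {L1,L3}: {L0,L1} ∩ {L0,L2,L3} = {L0}; idom=L0
  L7: preds {L2,L3,L4}: {L0,L2} ∩ {L0,L2,L3} ∩ {L0,L1,L4} = {L0}; idom=L0
  L9: preds {L2,L4,L6,L8}: {L0,L2} ∩ {L0,L1,L4} ∩ {L0,L6} ∩ {L0,L6,L8} = {L0}; idom=L0

idom(L9) = L0

Answer: L0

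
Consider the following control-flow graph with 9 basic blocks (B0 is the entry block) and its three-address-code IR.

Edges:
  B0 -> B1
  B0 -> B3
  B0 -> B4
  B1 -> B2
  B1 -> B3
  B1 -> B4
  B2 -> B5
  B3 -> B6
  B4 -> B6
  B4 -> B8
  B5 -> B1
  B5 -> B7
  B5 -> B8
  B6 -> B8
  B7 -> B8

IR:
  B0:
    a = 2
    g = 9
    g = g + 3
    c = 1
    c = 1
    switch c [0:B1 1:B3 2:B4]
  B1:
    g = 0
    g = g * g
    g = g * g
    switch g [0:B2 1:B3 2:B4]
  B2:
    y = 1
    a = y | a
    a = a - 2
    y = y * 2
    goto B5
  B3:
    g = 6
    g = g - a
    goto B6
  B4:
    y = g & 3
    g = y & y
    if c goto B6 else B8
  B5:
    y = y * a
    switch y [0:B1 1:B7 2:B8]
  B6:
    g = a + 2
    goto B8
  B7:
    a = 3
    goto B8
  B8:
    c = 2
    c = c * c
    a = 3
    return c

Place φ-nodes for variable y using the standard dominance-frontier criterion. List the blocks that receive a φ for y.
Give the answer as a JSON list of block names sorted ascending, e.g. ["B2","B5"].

Answer: ["B1", "B3", "B4", "B6", "B8"]

Derivation:
idom tree: B1←B0 B2←B1 B3←B0 B4←B0 B5←B2 B6←B0 B7←B5 B8←B0
Dom∩ at merges:
  B1: preds {B0,B5}: {B0} ∩ {B0,B1,B2,B5} = {B0}; idom=B0
  B3: preds {B0,B1}: {B0} ∩ {B0,B1} = {B0}; idom=B0
  B4: preds {B0,B1}: {B0} ∩ {B0,B1} = {B0}; idom=B0
  B6: preds {B3,B4}: {B0,B3} ∩ {B0,B4} = {B0}; idom=B0
  B8: preds {B4,B5,B6,B7}: {B0,B4} ∩ {B0,B1,B2,B5} ∩ {B0,B6} ∩ {B0,B1,B2,B5,B7} = {B0}; idom=B0

Frontier:
  B1←B0: walk · to B0
  B1←B5: walk B5→B2→B1 to B0
  B3←B0: walk · to B0
  B3←B1: walk B1 to B0
  B4←B0: walk · to B0
  B4←B1: walk B1 to B0
  B6←B3: walk B3 to B0
  B6←B4: walk B4 to B0
  B8←B4: walk B4 to B0
  B8←B5: walk B5→B2→B1 to B0
  B8←B6: walk B6 to B0
  B8←B7: walk B7→B5→B2→B1 to B0
  DF(B0)=∅
  DF(B1)={B1,B3,B4,B8}
  DF(B2)={B1,B8}
  DF(B3)={B6}
  DF(B4)={B6,B8}
  DF(B5)={B1,B8}
  DF(B6)={B8}
  DF(B7)={B8}
  DF(B8)=∅

φ for y: defs {B2,B4,B5}
  DF⁺ = {B1,B3,B4,B6,B8}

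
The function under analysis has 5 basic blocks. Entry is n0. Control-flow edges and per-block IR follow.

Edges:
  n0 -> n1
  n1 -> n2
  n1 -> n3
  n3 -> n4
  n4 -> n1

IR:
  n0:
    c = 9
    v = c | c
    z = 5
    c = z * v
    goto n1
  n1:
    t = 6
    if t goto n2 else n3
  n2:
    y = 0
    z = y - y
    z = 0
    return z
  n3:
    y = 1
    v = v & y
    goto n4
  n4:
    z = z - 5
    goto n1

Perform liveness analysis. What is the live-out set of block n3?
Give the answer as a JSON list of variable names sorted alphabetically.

def/use:
  n0: {c,v,z} / ∅
  n1: {t} / ∅
  n2: {y,z} / ∅
  n3: {v,y} / {v}
  n4: {z} / {z}

Live sets:
  live n0: ∅→{v,z}
  live n1: {v,z}→{v,z}
  live n2: ∅→∅
  live n3: {v,z}→{v,z}
  live n4: {v,z}→{v,z}

live-out(n3) = ["v", "z"]

Answer: ["v", "z"]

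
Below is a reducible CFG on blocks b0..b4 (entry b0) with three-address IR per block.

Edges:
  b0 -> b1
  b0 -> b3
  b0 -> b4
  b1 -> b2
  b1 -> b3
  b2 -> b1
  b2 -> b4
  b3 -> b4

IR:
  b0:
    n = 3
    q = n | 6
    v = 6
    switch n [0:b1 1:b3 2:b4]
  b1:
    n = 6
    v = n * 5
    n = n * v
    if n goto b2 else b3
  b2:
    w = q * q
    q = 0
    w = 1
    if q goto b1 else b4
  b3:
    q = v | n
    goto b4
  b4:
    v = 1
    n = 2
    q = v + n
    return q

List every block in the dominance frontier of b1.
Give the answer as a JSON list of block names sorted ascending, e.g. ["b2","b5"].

Answer: ["b1", "b3", "b4"]

Derivation:
idom tree: b1←b0 b2←b1 b3←b0 b4←b0
Dom∩ at merges:
  b1: preds {b0,b2}: {b0} ∩ {b0,b1,b2} = {b0}; idom=b0
  b3: preds {b0,b1}: {b0} ∩ {b0,b1} = {b0}; idom=b0
  b4: preds {b0,b2,b3}: {b0} ∩ {b0,b1,b2} ∩ {b0,b3} = {b0}; idom=b0

DF walk-up:
  join b1 pred b0: · stop@b0
  join b1 pred b2: b2→b1 stop@b0
  join b3 pred b0: · stop@b0
  join b3 pred b1: b1 stop@b0
  join b4 pred b0: · stop@b0
  join b4 pred b2: b2→b1 stop@b0
  join b4 pred b3: b3 stop@b0
  DF(b0)=∅
  DF(b1)={b1,b3,b4}
  DF(b2)={b1,b4}
  DF(b3)={b4}
  DF(b4)=∅

DF(b1) = ["b1", "b3", "b4"]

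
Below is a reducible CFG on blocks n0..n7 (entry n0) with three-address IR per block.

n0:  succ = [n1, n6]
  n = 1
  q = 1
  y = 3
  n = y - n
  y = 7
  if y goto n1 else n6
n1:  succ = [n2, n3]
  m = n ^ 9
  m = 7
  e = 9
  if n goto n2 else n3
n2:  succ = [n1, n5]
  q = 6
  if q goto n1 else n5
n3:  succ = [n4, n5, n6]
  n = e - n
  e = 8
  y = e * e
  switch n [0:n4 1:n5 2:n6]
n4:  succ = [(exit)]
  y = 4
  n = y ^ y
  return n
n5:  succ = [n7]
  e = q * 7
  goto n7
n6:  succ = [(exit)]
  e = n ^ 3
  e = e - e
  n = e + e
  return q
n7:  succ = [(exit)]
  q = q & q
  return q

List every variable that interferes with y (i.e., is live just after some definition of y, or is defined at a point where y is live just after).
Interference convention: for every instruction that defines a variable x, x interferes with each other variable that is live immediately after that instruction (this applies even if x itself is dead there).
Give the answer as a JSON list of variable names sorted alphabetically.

def/use:
  n0: {n,q,y} / ∅
  n1: {e,m} / {n}
  n2: {q} / ∅
  n3: {e,n,y} / {e,n}
  n4: {n,y} / ∅
  n5: {e} / {q}
  n6: {e,n} / {n,q}
  n7: {q} / {q}

Backward fixpoint:
  live n0: ∅→{n,q}
  live n1: {n,q}→{e,n,q}
  live n2: {n}→{n,q}
  live n3: {e,n,q}→{n,q}
  live n4: ∅→∅
  live n5: {q}→{q}
  live n6: {n,q}→∅
  live n7: {q}→∅

Interference:
  e↔{n,q}
  m↔{n,q}
  n↔{e,m,q,y}
  q↔{e,m,n,y}
  y↔{n,q}

N(y) = ["n", "q"]

Answer: ["n", "q"]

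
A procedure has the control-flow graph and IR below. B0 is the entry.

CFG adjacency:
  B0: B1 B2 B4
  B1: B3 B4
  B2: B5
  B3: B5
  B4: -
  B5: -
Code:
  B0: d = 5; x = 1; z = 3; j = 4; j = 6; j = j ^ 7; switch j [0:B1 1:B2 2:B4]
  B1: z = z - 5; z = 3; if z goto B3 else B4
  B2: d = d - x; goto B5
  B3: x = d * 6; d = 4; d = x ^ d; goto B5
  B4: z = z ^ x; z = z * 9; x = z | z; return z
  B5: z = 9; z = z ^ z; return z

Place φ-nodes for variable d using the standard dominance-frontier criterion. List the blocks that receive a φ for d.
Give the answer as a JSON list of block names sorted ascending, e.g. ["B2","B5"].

idom tree: B1←B0 B2←B0 B3←B1 B4←B0 B5←B0
Dom∩ at merges:
  B4: preds {B0,B1}: {B0} ∩ {B0,B1} = {B0}; idom=B0
  B5: preds {B2,B3}: {B0,B2} ∩ {B0,B1,B3} = {B0}; idom=B0

DF walk-up:
  B4←B0: walk · to B0
  B4←B1: walk B1 to B0
  B5←B2: walk B2 to B0
  B5←B3: walk B3→B1 to B0
  B0 → ∅
  B1 → {B4,B5}
  B2 → {B5}
  B3 → {B5}
  B4 → ∅
  B5 → ∅

φ for d: defs {B0,B2,B3}
  DF⁺ = {B5}

Answer: ["B5"]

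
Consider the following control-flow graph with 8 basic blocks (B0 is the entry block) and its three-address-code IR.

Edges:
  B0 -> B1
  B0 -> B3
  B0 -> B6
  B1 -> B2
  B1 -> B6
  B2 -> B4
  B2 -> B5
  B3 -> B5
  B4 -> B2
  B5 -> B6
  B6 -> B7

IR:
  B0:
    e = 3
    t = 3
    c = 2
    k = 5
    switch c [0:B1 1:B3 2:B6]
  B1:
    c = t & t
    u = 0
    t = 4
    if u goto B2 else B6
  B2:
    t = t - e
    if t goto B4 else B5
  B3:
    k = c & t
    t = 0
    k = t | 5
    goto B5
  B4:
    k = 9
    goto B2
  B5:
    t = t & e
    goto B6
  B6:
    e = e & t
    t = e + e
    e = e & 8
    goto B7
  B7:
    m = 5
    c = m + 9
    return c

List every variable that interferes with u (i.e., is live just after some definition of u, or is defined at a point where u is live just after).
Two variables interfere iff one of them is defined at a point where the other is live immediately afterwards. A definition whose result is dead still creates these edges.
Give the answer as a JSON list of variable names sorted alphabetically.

Block summaries:
  B0: def={c,e,k,t} ue=∅
  B1: def={c,t,u} ue={t}
  B2: def={t} ue={e,t}
  B3: def={k,t} ue={c,t}
  B4: def={k} ue=∅
  B5: def={t} ue={e,t}
  B6: def={e,t} ue={e,t}
  B7: def={c,m} ue=∅

Liveness:
  B0 li=∅ lo={c,e,t}
  B1 li={e,t} lo={e,t}
  B2 li={e,t} lo={e,t}
  B3 li={c,e,t} lo={e,t}
  B4 li={e,t} lo={e,t}
  B5 li={e,t} lo={e,t}
  B6 li={e,t} lo=∅
  B7 li=∅ lo=∅

Interfere edges:
  c: {e,k,t}
  e: {c,k,t,u}
  k: {c,e,t}
  m: ∅
  t: {c,e,k,u}
  u: {e,t}

N(u) = ["e", "t"]

Answer: ["e", "t"]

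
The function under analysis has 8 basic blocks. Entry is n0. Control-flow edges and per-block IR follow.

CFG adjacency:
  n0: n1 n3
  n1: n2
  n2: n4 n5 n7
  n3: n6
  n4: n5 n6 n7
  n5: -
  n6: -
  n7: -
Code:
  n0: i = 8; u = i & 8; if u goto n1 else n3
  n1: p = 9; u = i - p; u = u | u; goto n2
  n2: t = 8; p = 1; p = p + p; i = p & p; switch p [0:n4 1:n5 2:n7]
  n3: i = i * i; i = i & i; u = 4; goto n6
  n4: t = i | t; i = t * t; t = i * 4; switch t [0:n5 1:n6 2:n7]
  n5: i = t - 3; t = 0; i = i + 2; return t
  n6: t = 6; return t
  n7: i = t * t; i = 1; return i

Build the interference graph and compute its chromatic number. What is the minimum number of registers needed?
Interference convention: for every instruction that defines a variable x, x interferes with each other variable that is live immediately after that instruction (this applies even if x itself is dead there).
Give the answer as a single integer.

Answer: 3

Analysis:
def/use:
  n0: def={i,u} ue=∅
  n1: def={p,u} ue={i}
  n2: def={i,p,t} ue=∅
  n3: def={i,u} ue={i}
  n4: def={i,t} ue={i,t}
  n5: def={i,t} ue={t}
  n6: def={t} ue=∅
  n7: def={i} ue={t}

Liveness:
  n0: in=∅ out={i}
  n1: in={i} out=∅
  n2: in=∅ out={i,t}
  n3: in={i} out=∅
  n4: in={i,t} out={t}
  n5: in={t} out=∅
  n6: in=∅ out=∅
  n7: in={t} out=∅

Interfere edges:
  i — {p,t,u}
  p — {i,t}
  t — {i,p}
  u — {i}

Chromatic number:
  lower bound: {i,p,t} mutually conflict ⇒ χ ≥ 3
  assign i→r0 p→r1 t→r2 u→r1 — no edge inside a register ⇒ χ ≤ 3
  χ = 3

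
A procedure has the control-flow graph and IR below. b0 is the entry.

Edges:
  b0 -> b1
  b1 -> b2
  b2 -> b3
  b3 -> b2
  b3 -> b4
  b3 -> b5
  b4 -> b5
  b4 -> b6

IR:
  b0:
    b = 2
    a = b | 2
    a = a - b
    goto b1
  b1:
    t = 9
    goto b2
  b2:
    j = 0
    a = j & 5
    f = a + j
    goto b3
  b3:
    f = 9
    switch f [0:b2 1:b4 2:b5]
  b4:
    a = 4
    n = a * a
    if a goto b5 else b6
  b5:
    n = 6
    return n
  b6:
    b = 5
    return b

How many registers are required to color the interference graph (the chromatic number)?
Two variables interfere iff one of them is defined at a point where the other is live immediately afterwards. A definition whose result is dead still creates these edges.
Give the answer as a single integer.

Per-block:
  b0 def {a,b} use ∅
  b1 def {t} use ∅
  b2 def {a,f,j} use ∅
  b3 def {f} use ∅
  b4 def {a,n} use ∅
  b5 def {n} use ∅
  b6 def {b} use ∅

Liveness:
  b0: in=∅ out=∅
  b1: in=∅ out=∅
  b2: in=∅ out=∅
  b3: in=∅ out=∅
  b4: in=∅ out=∅
  b5: in=∅ out=∅
  b6: in=∅ out=∅

Interfere edges:
  a: {b,j,n}
  b: {a}
  f: ∅
  j: {a}
  n: {a}
  t: ∅

Registers:
  clique {a,b} ⇒ need ≥ 2
  2-colouring: r0={a,f,t}  r1={b,j,n}
  χ = 2

Answer: 2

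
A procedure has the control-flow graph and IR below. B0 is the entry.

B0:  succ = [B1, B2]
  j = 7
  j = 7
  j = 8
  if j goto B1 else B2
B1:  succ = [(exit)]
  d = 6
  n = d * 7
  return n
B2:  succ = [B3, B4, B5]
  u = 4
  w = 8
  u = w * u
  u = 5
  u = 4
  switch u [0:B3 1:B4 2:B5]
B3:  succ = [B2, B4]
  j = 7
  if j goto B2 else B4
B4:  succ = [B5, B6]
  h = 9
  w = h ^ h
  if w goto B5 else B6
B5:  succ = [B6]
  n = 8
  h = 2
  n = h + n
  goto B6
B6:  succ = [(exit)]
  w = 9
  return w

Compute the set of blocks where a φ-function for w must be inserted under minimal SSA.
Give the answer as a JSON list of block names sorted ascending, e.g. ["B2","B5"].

idom tree: B1←B0 B2←B0 B3←B2 B4←B2 B5←B2 B6←B2
Dom∩ at merges:
  B2: preds {B0,B3}: {B0} ∩ {B0,B2,B3} = {B0}; idom=B0
  B4: preds {B2,B3}: {B0,B2} ∩ {B0,B2,B3} = {B0,B2}; idom=B2
  B5: preds {B2,B4}: {B0,B2} ∩ {B0,B2,B4} = {B0,B2}; idom=B2
  B6: preds {B4,B5}: {B0,B2,B4} ∩ {B0,B2,B5} = {B0,B2}; idom=B2

DF derivation:
  B2←B0: walk · to B0
  B2←B3: walk B3→B2 to B0
  B4←B2: walk · to B2
  B4←B3: walk B3 to B2
  B5←B2: walk · to B2
  B5←B4: walk B4 to B2
  B6←B4: walk B4 to B2
  B6←B5: walk B5 to B2
  B0 → ∅
  B1 → ∅
  B2 → {B2}
  B3 → {B2,B4}
  B4 → {B5,B6}
  B5 → {B6}
  B6 → ∅

φ for w: defs {B2,B4,B6}
  DF⁺ = {B2,B5,B6}

Answer: ["B2", "B5", "B6"]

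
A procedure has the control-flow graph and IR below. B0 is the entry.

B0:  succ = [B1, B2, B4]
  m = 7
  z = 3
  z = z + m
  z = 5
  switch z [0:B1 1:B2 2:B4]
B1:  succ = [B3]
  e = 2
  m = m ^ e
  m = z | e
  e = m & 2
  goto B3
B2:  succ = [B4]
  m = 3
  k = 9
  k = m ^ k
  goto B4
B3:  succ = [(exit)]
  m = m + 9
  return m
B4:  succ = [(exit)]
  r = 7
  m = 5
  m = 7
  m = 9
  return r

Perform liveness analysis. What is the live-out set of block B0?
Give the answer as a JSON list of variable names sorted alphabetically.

Answer: ["m", "z"]

Analysis:
def/use:
  B0: {m,z} / ∅
  B1: {e,m} / {m,z}
  B2: {k,m} / ∅
  B3: {m} / {m}
  B4: {m,r} / ∅

Liveness:
  B0: in=∅ out={m,z}
  B1: in={m,z} out={m}
  B2: in=∅ out=∅
  B3: in={m} out=∅
  B4: in=∅ out=∅

live-out(B0) = ["m", "z"]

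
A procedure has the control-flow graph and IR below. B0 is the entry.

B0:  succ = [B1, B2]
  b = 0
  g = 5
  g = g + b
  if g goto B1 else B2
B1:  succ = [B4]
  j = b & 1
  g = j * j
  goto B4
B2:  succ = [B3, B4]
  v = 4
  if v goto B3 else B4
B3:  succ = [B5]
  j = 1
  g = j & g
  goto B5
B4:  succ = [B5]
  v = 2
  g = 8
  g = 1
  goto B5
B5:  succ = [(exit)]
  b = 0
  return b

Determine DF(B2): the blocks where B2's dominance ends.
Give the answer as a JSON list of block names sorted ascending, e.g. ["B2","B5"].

Answer: ["B4", "B5"]

Derivation:
idom tree: B1←B0 B2←B0 B3←B2 B4←B0 B5←B0
Join-block Dom:
  B4: preds {B1,B2}: {B0,B1} ∩ {B0,B2} = {B0}; idom=B0
  B5: preds {B3,B4}: {B0,B2,B3} ∩ {B0,B4} = {B0}; idom=B0

DF walk-up:
  B4←B1: walk B1 to B0
  B4←B2: walk B2 to B0
  B5←B3: walk B3→B2 to B0
  B5←B4: walk B4 to B0
  DF(B0)=∅
  DF(B1)={B4}
  DF(B2)={B4,B5}
  DF(B3)={B5}
  DF(B4)={B5}
  DF(B5)=∅

DF(B2) = ["B4", "B5"]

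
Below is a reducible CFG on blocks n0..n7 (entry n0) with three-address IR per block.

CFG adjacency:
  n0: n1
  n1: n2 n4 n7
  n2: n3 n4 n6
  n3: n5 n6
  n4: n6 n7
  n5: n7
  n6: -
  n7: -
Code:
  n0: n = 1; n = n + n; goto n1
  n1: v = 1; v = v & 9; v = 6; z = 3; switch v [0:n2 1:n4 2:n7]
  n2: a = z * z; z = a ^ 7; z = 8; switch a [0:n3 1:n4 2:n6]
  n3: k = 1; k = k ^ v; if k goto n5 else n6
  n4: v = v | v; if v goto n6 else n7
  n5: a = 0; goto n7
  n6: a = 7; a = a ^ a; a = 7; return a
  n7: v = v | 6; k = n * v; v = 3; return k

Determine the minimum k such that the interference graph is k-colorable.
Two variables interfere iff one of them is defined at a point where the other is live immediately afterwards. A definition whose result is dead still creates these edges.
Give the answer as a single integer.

Block summaries:
  n0: {n} / ∅
  n1: {v,z} / ∅
  n2: {a,z} / {z}
  n3: {k} / {v}
  n4: {v} / {v}
  n5: {a} / ∅
  n6: {a} / ∅
  n7: {k,v} / {n,v}

Live sets:
  n0: in=∅ out={n}
  n1: in={n} out={n,v,z}
  n2: in={n,v,z} out={n,v}
  n3: in={n,v} out={n,v}
  n4: in={n,v} out={n,v}
  n5: in={n,v} out={n,v}
  n6: in=∅ out=∅
  n7: in={n,v} out=∅

Interfere edges:
  a↔{n,v,z}
  k↔{n,v}
  n↔{a,k,v,z}
  v↔{a,k,n,z}
  z↔{a,n,v}

Chromatic number:
  {a,n,v,z} pairwise interfere (4-clique) ⇒ χ ≥ 4
  assign a→r2 k→r2 n→r0 v→r1 z→r3 — no edge inside a register ⇒ χ ≤ 4
  χ = 4

Answer: 4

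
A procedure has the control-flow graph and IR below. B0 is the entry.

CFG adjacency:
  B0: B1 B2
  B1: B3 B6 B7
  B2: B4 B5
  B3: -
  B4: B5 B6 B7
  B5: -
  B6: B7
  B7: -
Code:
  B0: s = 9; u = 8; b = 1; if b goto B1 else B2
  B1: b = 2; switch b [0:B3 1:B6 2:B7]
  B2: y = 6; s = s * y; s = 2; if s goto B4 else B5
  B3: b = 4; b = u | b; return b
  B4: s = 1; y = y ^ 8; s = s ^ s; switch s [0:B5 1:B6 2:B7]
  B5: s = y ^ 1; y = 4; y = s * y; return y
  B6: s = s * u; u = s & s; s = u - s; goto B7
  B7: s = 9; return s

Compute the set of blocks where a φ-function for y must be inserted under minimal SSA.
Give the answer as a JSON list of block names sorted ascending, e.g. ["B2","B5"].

Answer: ["B5", "B6", "B7"]

Working:
idom tree: B1←B0 B2←B0 B3←B1 B4←B2 B5←B2 B6←B0 B7←B0
Join-block Dom:
  B5: preds {B2,B4}: {B0,B2} ∩ {B0,B2,B4} = {B0,B2}; idom=B2
  B6: preds {B1,B4}: {B0,B1} ∩ {B0,B2,B4} = {B0}; idom=B0
  B7: preds {B1,B4,B6}: {B0,B1} ∩ {B0,B2,B4} ∩ {B0,B6} = {B0}; idom=B0

Frontier:
  B5←B2: walk · to B2
  B5←B4: walk B4 to B2
  B6←B1: walk B1 to B0
  B6←B4: walk B4→B2 to B0
  B7←B1: walk B1 to B0
  B7←B4: walk B4→B2 to B0
  B7←B6: walk B6 to B0
  B0 → ∅
  B1 → {B6,B7}
  B2 → {B6,B7}
  B3 → ∅
  B4 → {B5,B6,B7}
  B5 → ∅
  B6 → {B7}
  B7 → ∅

φ for y: defs {B2,B4,B5}
  DF⁺ = {B5,B6,B7}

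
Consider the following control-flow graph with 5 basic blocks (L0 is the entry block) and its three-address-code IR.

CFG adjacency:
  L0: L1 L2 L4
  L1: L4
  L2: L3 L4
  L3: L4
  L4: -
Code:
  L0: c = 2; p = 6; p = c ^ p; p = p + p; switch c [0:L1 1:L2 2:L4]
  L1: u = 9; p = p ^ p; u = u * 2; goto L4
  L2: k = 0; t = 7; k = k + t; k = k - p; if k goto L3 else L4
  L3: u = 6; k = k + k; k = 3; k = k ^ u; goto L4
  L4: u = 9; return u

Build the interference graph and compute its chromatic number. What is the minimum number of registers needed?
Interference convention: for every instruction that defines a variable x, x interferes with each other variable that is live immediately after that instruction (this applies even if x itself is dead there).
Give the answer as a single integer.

Answer: 3

Analysis:
Per-block:
  L0: def={c,p} ue=∅
  L1: def={p,u} ue={p}
  L2: def={k,t} ue={p}
  L3: def={k,u} ue={k}
  L4: def={u} ue=∅

Live sets:
  L0 li=∅ lo={p}
  L1 li={p} lo=∅
  L2 li={p} lo={k}
  L3 li={k} lo=∅
  L4 li=∅ lo=∅

Conflict graph:
  c: {p}
  k: {p,t,u}
  p: {c,k,t,u}
  t: {k,p}
  u: {k,p}

Colouring:
  clique {k,p,t} ⇒ need ≥ 3
  3-colouring: r0={p}  r1={c,k}  r2={t,u}
  χ = 3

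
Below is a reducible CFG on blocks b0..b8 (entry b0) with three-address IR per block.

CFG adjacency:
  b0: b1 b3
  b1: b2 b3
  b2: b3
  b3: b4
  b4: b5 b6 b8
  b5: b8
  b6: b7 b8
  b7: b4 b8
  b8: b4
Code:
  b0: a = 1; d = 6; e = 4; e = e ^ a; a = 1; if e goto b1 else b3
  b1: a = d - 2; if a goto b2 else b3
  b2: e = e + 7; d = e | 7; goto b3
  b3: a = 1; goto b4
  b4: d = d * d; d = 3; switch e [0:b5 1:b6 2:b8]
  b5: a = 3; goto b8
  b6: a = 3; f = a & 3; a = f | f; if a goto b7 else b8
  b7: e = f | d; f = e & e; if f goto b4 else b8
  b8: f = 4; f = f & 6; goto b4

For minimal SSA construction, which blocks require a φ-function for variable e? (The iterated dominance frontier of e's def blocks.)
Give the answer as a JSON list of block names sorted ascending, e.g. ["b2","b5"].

idom tree: b1←b0 b2←b1 b3←b0 b4←b3 b5←b4 b6←b4 b7←b6 b8←b4
Dom at joins:
  b3: preds {b0,b1,b2}: {b0} ∩ {b0,b1} ∩ {b0,b1,b2} = {b0}; idom=b0
  b4: preds {b3,b7,b8}: {b0,b3} ∩ {b0,b3,b4,b6,b7} ∩ {b0,b3,b4,b8} = {b0,b3}; idom=b3
  b8: preds {b4,b5,b6,b7}: {b0,b3,b4} ∩ {b0,b3,b4,b5} ∩ {b0,b3,b4,b6} ∩ {b0,b3,b4,b6,b7} = {b0,b3,b4}; idom=b4

Frontier:
  join b3 pred b0: · stop@b0
  join b3 pred b1: b1 stop@b0
  join b3 pred b2: b2→b1 stop@b0
  join b4 pred b3: · stop@b3
  join b4 pred b7: b7→b6→b4 stop@b3
  join b4 pred b8: b8→b4 stop@b3
  join b8 pred b4: · stop@b4
  join b8 pred b5: b5 stop@b4
  join b8 pred b6: b6 stop@b4
  join b8 pred b7: b7→b6 stop@b4
  b0: DF=∅
  b1: DF={b3}
  b2: DF={b3}
  b3: DF=∅
  b4: DF={b4}
  b5: DF={b8}
  b6: DF={b4,b8}
  b7: DF={b4,b8}
  b8: DF={b4}

φ for e: defs {b0,b2,b7}
  DF⁺ = {b3,b4,b8}

Answer: ["b3", "b4", "b8"]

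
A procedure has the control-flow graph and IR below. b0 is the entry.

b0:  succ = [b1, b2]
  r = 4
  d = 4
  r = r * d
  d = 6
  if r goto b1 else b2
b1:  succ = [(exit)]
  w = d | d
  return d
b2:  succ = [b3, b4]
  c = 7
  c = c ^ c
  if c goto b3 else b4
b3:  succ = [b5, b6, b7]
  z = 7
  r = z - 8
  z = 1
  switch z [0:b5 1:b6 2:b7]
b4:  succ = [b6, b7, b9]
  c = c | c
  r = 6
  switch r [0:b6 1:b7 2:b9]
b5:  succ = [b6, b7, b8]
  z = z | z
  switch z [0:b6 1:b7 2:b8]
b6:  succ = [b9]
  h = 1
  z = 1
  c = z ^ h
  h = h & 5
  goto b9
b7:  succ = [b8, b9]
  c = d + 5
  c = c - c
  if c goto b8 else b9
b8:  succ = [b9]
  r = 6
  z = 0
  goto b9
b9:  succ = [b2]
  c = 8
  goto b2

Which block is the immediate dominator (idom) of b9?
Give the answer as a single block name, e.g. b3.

Answer: b2

Derivation:
idom tree: b1←b0 b2←b0 b3←b2 b4←b2 b5←b3 b6←b2 b7←b2 b8←b2 b9←b2
Join-block Dom:
  b2: preds {b0,b9}: {b0} ∩ {b0,b2,b9} = {b0}; idom=b0
  b6: preds {b3,b4,b5}: {b0,b2,b3} ∩ {b0,b2,b4} ∩ {b0,b2,b3,b5} = {b0,b2}; idom=b2
  b7: preds {b3,b4,b5}: {b0,b2,b3} ∩ {b0,b2,b4} ∩ {b0,b2,b3,b5} = {b0,b2}; idom=b2
  b8: preds {b5,b7}: {b0,b2,b3,b5} ∩ {b0,b2,b7} = {b0,b2}; idom=b2
  b9: preds {b4,b6,b7,b8}: {b0,b2,b4} ∩ {b0,b2,b6} ∩ {b0,b2,b7} ∩ {b0,b2,b8} = {b0,b2}; idom=b2

idom(b9) = b2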